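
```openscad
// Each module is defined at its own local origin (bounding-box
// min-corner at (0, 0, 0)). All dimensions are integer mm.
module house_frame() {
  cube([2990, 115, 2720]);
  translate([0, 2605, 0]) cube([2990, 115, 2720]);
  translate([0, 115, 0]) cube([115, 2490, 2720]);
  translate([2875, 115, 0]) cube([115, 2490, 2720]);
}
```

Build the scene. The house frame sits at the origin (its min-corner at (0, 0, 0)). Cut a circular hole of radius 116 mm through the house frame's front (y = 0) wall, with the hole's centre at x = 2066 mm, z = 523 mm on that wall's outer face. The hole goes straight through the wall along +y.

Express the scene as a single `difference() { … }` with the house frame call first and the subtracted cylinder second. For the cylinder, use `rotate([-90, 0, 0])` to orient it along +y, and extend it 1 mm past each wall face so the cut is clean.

difference() {
  house_frame();
  translate([2066, -1, 523]) rotate([-90, 0, 0]) cylinder(h = 117, r = 116);
}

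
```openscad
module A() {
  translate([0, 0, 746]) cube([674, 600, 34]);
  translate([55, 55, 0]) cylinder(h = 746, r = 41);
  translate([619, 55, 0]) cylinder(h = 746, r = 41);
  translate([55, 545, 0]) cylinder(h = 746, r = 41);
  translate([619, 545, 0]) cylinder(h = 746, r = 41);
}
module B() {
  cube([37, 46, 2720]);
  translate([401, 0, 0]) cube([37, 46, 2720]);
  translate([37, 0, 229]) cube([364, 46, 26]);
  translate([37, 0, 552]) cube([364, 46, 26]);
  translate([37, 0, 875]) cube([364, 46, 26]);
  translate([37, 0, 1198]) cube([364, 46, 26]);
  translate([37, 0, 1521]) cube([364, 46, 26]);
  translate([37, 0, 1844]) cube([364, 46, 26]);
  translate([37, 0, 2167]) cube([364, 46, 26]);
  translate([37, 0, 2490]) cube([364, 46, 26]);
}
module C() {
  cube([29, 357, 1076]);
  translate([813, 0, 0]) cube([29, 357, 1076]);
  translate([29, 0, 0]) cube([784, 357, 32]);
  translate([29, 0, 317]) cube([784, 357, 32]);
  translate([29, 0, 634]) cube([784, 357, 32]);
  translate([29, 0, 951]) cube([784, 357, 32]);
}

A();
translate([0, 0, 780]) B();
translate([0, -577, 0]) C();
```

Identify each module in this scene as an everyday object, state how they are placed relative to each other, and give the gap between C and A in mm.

The bookshelf's nearest face is 220 mm from the table's −y face.

A is a table. B is a ladder. C is a bookshelf. The ladder is on top of the table. The bookshelf is on the floor beside the table on its −y side. The gap between the bookshelf and the table is 220 mm.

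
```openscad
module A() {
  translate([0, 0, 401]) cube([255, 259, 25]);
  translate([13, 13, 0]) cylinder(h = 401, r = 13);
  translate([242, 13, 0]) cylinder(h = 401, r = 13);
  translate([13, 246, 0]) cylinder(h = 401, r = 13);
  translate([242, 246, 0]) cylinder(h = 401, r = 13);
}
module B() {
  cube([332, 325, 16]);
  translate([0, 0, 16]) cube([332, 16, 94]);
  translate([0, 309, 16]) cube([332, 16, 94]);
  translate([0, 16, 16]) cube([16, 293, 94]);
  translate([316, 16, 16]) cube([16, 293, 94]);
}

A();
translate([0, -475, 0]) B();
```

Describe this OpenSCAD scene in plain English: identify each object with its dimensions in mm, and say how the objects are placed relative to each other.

A is a four-legged stool. The seat is a 255×259×25 mm slab whose top surface is at z = 426 mm; four round legs, each 26 mm in diameter, run from the floor (z = 0) to the underside of the seat, each leg's axis is inset half a diameter from the nearest pair of seat edges (so the leg's bounding box is flush with the corner).

B is an open-topped rectangular box: outside dimensions 332×325×110 mm, with a uniform wall and base thickness of 16 mm. The base is a full 332×325 slab on the floor; four walls sit on top of the base. The front and back walls (the −y and +y sides) span the full width; the two side walls fit between them.

The open box is on the floor beside the stool on its −y side.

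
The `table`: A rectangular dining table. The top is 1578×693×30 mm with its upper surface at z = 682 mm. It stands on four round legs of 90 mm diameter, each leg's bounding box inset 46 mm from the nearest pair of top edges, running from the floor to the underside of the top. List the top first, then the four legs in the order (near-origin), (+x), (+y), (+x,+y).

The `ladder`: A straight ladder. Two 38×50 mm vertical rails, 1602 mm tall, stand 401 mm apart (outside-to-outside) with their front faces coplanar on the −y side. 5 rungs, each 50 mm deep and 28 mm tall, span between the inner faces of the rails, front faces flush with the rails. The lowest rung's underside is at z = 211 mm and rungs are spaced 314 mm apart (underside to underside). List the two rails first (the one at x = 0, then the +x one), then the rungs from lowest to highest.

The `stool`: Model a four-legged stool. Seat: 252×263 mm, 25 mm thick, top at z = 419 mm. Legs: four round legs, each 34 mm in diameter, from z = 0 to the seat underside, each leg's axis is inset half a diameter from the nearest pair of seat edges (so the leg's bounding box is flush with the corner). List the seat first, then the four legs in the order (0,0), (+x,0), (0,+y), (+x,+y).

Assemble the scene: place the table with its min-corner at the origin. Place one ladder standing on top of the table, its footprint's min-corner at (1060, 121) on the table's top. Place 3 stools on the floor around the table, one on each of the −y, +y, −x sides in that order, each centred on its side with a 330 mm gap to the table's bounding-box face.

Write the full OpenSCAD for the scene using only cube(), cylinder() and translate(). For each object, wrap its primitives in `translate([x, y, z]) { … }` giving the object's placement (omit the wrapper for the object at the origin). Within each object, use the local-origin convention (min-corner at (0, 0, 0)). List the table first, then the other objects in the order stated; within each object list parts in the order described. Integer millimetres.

translate([0, 0, 652]) cube([1578, 693, 30]);
translate([91, 91, 0]) cylinder(h = 652, r = 45);
translate([1487, 91, 0]) cylinder(h = 652, r = 45);
translate([91, 602, 0]) cylinder(h = 652, r = 45);
translate([1487, 602, 0]) cylinder(h = 652, r = 45);
translate([1060, 121, 682]) {
  cube([38, 50, 1602]);
  translate([363, 0, 0]) cube([38, 50, 1602]);
  translate([38, 0, 211]) cube([325, 50, 28]);
  translate([38, 0, 525]) cube([325, 50, 28]);
  translate([38, 0, 839]) cube([325, 50, 28]);
  translate([38, 0, 1153]) cube([325, 50, 28]);
  translate([38, 0, 1467]) cube([325, 50, 28]);
}
translate([663, -593, 0]) {
  translate([0, 0, 394]) cube([252, 263, 25]);
  translate([17, 17, 0]) cylinder(h = 394, r = 17);
  translate([235, 17, 0]) cylinder(h = 394, r = 17);
  translate([17, 246, 0]) cylinder(h = 394, r = 17);
  translate([235, 246, 0]) cylinder(h = 394, r = 17);
}
translate([663, 1023, 0]) {
  translate([0, 0, 394]) cube([252, 263, 25]);
  translate([17, 17, 0]) cylinder(h = 394, r = 17);
  translate([235, 17, 0]) cylinder(h = 394, r = 17);
  translate([17, 246, 0]) cylinder(h = 394, r = 17);
  translate([235, 246, 0]) cylinder(h = 394, r = 17);
}
translate([-582, 215, 0]) {
  translate([0, 0, 394]) cube([252, 263, 25]);
  translate([17, 17, 0]) cylinder(h = 394, r = 17);
  translate([235, 17, 0]) cylinder(h = 394, r = 17);
  translate([17, 246, 0]) cylinder(h = 394, r = 17);
  translate([235, 246, 0]) cylinder(h = 394, r = 17);
}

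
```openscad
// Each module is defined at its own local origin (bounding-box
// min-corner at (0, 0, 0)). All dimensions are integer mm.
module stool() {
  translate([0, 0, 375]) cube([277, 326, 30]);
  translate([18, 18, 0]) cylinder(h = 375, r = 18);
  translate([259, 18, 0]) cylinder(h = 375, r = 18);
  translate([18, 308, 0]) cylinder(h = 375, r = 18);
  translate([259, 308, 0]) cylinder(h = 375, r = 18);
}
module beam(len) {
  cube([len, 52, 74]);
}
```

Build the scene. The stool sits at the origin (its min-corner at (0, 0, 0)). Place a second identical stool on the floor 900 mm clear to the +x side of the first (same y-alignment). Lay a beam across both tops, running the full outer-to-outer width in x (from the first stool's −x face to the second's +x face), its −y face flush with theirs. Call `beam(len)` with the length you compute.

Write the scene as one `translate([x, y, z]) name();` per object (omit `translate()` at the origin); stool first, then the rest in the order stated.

stool();
translate([1177, 0, 0]) stool();
translate([0, 0, 405]) beam(1454);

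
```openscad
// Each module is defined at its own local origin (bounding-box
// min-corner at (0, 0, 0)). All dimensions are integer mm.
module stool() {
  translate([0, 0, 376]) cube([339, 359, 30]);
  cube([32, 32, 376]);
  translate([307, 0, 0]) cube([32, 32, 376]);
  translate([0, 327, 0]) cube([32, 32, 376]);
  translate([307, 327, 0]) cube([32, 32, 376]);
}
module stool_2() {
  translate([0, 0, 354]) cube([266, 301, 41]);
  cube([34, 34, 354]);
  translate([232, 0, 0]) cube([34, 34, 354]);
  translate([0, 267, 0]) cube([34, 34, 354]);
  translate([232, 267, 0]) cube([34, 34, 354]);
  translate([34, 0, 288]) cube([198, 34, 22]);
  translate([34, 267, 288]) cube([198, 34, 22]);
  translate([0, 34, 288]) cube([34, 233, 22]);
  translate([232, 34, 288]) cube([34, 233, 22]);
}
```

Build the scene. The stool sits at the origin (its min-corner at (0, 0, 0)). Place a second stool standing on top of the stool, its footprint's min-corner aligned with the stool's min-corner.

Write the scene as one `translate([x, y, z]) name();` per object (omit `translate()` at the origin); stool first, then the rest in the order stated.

stool();
translate([0, 0, 406]) stool_2();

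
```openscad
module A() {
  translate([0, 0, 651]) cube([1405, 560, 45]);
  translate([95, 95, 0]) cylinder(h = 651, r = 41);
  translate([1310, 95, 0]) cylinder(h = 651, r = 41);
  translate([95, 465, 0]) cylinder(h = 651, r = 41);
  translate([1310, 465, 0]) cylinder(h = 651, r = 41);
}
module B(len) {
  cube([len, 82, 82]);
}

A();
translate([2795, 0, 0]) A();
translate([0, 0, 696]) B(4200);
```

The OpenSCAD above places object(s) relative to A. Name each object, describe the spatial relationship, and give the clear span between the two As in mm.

Second table starts at x = 2795; first ends at x = 1405; clear span = 2795 − 1405 = 1390 mm.

A is a table. B is a beam. A beam spans the tops of two tables. The clear span between the two tables is 1390 mm.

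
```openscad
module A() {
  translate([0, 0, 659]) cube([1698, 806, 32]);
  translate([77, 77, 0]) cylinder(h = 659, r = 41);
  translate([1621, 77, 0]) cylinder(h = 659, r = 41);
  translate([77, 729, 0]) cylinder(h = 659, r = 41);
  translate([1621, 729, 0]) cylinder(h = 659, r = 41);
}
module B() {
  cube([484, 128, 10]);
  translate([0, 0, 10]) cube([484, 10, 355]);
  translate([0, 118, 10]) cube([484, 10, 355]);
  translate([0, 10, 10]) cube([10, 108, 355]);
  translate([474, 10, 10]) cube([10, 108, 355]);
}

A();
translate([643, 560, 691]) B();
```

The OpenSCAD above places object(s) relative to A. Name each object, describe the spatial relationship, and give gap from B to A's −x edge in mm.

The open box's min-x is at 643; the table's min-x is 0; gap = 643 mm.

A is a table. B is an open box. The open box is on top of the table. The gap from the open box to the table's −x edge is 643 mm.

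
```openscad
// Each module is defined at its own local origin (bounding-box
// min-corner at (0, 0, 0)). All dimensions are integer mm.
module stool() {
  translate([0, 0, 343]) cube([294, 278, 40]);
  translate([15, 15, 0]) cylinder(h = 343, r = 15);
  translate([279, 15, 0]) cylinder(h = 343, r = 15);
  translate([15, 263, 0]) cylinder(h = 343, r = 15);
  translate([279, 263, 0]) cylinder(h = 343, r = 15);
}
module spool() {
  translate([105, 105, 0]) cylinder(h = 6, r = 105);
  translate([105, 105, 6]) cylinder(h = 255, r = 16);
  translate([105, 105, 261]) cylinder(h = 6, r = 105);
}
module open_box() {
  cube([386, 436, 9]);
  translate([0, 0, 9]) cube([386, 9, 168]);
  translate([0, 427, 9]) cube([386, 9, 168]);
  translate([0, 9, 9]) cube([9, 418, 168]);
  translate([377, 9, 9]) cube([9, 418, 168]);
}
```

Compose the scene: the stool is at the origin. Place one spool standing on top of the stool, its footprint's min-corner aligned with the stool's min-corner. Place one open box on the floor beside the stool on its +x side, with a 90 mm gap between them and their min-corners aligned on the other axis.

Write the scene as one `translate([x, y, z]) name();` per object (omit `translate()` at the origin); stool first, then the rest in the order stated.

stool();
translate([0, 0, 383]) spool();
translate([384, 0, 0]) open_box();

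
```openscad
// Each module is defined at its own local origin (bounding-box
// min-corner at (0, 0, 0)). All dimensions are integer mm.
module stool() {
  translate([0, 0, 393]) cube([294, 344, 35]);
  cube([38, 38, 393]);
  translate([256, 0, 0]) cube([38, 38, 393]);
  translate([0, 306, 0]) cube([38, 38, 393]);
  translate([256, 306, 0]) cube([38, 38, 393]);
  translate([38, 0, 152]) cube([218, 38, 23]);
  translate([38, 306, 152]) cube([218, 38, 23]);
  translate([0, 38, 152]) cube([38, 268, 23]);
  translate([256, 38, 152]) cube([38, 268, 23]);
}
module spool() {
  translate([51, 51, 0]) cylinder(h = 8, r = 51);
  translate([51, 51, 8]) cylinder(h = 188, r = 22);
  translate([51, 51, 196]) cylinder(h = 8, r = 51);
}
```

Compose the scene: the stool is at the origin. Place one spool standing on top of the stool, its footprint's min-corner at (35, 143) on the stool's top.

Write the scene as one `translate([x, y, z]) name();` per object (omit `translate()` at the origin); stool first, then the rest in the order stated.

stool();
translate([35, 143, 428]) spool();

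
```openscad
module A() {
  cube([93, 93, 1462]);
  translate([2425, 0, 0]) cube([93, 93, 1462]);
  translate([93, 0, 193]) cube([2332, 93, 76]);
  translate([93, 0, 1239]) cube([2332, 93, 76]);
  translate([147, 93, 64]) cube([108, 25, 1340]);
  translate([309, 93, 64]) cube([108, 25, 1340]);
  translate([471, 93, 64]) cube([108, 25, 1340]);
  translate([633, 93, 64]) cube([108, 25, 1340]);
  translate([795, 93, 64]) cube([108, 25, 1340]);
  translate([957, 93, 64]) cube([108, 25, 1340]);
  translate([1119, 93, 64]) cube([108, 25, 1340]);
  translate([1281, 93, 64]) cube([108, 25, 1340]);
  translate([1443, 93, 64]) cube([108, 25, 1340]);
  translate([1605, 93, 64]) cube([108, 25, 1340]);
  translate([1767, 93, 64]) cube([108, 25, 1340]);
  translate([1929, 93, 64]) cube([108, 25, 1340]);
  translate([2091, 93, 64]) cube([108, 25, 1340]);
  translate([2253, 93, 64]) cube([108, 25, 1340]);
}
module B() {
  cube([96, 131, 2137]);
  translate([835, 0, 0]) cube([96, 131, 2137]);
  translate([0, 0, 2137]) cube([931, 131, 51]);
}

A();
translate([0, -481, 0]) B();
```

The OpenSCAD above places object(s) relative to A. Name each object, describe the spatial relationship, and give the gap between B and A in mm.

The door frame's nearest face is 350 mm from the fence section's −y face.

A is a fence section. B is a door frame. The door frame is on the floor beside the fence section on its −y side. The gap between the door frame and the fence section is 350 mm.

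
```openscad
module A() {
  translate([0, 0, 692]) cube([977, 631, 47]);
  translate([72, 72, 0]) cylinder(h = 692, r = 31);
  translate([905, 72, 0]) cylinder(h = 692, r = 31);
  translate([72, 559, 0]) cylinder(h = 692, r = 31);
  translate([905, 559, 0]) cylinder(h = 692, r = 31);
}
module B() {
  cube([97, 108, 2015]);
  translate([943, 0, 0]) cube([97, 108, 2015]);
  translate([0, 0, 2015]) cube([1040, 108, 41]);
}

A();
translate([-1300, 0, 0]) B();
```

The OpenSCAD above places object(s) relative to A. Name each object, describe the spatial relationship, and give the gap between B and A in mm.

A is a table. B is a door frame. The door frame is on the floor beside the table on its −x side. The gap between the door frame and the table is 260 mm.

The door frame's nearest face is 260 mm from the table's −x face.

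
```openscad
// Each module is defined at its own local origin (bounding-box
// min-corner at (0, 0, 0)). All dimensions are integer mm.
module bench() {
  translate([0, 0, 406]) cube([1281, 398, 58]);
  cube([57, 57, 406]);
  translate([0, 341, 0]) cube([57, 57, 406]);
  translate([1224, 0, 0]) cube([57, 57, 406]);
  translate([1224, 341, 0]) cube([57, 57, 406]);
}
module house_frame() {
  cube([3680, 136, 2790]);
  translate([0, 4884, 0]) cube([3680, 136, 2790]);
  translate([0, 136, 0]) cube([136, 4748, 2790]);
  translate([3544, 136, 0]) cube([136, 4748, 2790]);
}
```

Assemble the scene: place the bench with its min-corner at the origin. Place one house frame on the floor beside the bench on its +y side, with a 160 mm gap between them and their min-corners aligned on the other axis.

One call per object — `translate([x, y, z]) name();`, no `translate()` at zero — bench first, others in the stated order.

bench();
translate([0, 558, 0]) house_frame();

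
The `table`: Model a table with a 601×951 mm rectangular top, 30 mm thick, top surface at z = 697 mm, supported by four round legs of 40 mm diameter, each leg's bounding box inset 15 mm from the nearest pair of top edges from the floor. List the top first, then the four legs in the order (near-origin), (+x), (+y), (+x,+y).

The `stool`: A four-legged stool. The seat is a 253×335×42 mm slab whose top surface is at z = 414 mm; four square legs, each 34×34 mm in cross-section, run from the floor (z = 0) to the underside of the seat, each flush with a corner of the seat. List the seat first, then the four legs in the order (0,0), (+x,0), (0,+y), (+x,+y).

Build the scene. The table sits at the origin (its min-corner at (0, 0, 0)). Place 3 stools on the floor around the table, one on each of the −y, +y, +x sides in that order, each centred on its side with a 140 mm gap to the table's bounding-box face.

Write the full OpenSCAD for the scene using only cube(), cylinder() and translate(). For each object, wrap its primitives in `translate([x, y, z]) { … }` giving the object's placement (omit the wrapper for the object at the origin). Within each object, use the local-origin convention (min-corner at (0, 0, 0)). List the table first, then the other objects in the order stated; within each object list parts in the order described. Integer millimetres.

translate([0, 0, 667]) cube([601, 951, 30]);
translate([35, 35, 0]) cylinder(h = 667, r = 20);
translate([566, 35, 0]) cylinder(h = 667, r = 20);
translate([35, 916, 0]) cylinder(h = 667, r = 20);
translate([566, 916, 0]) cylinder(h = 667, r = 20);
translate([174, -475, 0]) {
  translate([0, 0, 372]) cube([253, 335, 42]);
  cube([34, 34, 372]);
  translate([219, 0, 0]) cube([34, 34, 372]);
  translate([0, 301, 0]) cube([34, 34, 372]);
  translate([219, 301, 0]) cube([34, 34, 372]);
}
translate([174, 1091, 0]) {
  translate([0, 0, 372]) cube([253, 335, 42]);
  cube([34, 34, 372]);
  translate([219, 0, 0]) cube([34, 34, 372]);
  translate([0, 301, 0]) cube([34, 34, 372]);
  translate([219, 301, 0]) cube([34, 34, 372]);
}
translate([741, 308, 0]) {
  translate([0, 0, 372]) cube([253, 335, 42]);
  cube([34, 34, 372]);
  translate([219, 0, 0]) cube([34, 34, 372]);
  translate([0, 301, 0]) cube([34, 34, 372]);
  translate([219, 301, 0]) cube([34, 34, 372]);
}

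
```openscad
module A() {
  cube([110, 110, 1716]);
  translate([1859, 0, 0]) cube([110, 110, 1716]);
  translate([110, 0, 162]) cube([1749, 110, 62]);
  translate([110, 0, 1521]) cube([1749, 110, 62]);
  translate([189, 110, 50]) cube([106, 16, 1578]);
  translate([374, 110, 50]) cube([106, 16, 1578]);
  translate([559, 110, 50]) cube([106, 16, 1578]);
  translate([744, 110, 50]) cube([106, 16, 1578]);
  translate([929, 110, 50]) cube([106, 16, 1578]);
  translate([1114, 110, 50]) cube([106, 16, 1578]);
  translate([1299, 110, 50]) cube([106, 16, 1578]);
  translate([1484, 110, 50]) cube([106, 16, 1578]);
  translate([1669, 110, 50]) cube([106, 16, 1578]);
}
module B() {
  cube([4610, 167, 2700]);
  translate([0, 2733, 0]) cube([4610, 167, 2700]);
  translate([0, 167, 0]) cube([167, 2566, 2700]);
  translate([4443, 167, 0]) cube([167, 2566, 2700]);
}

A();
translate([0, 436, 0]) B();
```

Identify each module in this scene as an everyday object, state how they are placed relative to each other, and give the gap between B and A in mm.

The house frame's nearest face is 310 mm from the fence section's +y face.

A is a fence section. B is a house frame. The house frame is on the floor beside the fence section on its +y side. The gap between the house frame and the fence section is 310 mm.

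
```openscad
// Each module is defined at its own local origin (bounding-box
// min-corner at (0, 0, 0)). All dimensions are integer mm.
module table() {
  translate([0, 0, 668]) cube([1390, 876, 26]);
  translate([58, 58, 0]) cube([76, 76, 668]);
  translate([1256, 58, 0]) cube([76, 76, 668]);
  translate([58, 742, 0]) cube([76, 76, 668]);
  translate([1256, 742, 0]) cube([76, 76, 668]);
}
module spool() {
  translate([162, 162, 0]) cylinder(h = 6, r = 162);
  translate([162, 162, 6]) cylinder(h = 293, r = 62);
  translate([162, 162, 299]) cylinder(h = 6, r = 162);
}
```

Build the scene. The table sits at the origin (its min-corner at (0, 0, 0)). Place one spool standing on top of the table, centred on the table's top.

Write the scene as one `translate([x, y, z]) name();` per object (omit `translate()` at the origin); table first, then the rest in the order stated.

table();
translate([533, 276, 694]) spool();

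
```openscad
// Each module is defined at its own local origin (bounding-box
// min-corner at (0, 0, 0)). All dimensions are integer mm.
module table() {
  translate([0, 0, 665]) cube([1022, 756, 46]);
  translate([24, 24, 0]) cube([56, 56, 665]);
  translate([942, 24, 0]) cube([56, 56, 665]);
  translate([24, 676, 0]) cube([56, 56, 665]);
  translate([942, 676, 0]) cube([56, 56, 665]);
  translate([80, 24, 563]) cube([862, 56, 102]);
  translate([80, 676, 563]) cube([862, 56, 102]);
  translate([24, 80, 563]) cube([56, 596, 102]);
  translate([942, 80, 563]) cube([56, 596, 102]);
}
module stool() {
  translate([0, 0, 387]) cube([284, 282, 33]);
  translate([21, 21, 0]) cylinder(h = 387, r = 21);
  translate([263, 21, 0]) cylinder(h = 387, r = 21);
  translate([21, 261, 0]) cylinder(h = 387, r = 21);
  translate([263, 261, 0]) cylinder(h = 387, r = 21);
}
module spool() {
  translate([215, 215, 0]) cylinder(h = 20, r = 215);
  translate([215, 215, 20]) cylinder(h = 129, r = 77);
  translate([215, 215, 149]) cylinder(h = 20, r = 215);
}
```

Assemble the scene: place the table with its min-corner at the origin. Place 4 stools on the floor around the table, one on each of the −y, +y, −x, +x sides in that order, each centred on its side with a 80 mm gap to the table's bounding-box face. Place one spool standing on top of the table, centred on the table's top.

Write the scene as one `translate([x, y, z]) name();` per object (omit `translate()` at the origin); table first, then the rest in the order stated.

table();
translate([369, -362, 0]) stool();
translate([369, 836, 0]) stool();
translate([-364, 237, 0]) stool();
translate([1102, 237, 0]) stool();
translate([296, 163, 711]) spool();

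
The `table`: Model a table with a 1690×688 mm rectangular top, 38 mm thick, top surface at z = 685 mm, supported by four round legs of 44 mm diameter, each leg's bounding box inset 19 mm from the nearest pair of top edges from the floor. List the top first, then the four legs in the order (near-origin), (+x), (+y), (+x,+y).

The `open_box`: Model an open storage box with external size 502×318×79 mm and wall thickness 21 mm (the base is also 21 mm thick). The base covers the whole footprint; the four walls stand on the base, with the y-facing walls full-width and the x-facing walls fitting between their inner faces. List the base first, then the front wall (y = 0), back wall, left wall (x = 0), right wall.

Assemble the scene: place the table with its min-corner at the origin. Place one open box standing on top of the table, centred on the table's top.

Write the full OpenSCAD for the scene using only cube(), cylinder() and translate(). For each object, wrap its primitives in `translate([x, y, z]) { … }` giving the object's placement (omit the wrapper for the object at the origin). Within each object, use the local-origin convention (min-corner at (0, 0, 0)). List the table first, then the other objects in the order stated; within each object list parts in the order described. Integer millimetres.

translate([0, 0, 647]) cube([1690, 688, 38]);
translate([41, 41, 0]) cylinder(h = 647, r = 22);
translate([1649, 41, 0]) cylinder(h = 647, r = 22);
translate([41, 647, 0]) cylinder(h = 647, r = 22);
translate([1649, 647, 0]) cylinder(h = 647, r = 22);
translate([594, 185, 685]) {
  cube([502, 318, 21]);
  translate([0, 0, 21]) cube([502, 21, 58]);
  translate([0, 297, 21]) cube([502, 21, 58]);
  translate([0, 21, 21]) cube([21, 276, 58]);
  translate([481, 21, 21]) cube([21, 276, 58]);
}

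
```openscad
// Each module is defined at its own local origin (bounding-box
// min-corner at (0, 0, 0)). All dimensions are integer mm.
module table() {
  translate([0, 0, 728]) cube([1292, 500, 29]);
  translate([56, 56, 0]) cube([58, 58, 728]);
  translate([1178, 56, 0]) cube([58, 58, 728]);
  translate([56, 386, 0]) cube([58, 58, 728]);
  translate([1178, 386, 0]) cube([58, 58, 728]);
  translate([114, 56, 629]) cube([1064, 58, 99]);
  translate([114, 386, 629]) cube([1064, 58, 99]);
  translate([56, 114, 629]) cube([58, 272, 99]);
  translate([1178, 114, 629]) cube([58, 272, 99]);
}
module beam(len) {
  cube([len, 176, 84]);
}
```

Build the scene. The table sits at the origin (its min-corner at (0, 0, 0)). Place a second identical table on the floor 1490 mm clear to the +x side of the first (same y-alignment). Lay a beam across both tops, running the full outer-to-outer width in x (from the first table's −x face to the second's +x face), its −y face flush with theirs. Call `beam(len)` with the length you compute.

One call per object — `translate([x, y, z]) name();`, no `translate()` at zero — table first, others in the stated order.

table();
translate([2782, 0, 0]) table();
translate([0, 0, 757]) beam(4074);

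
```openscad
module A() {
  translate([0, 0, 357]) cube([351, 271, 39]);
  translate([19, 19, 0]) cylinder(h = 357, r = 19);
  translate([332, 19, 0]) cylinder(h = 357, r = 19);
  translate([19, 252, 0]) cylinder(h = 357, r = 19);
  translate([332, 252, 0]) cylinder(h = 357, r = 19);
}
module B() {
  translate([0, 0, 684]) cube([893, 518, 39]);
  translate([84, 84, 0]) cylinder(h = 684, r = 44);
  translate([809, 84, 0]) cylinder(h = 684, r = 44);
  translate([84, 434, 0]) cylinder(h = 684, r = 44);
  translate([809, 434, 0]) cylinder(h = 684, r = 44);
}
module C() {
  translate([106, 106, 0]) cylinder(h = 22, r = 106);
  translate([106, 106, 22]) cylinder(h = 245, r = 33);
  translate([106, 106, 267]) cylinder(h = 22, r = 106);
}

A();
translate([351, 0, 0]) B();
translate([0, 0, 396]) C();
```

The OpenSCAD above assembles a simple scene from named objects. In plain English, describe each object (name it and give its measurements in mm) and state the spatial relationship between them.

A is a simple wooden stool: a rectangular seat 351 mm (x) by 271 mm (y), 39 mm thick, top face at z = 396 mm, on four round legs, each 38 mm in diameter. The legs rest on z = 0, each leg's axis is inset half a diameter from the nearest pair of seat edges (so the leg's bounding box is flush with the corner).

B is a table with a 893×518 mm rectangular top, 39 mm thick, top surface at z = 723 mm, supported by four round legs of 88 mm diameter, each leg's bounding box inset 40 mm from the nearest pair of top edges, running from the floor.

C is a spool: two coaxial disc flanges of radius 106 mm and thickness 22 mm, joined by a core cylinder of radius 33 mm and height 245 mm. The lower flange rests on z = 0 and the three cylinders share a vertical axis.

The table is against the stool's +x side, with their −y faces flush. The spool is on top of the stool.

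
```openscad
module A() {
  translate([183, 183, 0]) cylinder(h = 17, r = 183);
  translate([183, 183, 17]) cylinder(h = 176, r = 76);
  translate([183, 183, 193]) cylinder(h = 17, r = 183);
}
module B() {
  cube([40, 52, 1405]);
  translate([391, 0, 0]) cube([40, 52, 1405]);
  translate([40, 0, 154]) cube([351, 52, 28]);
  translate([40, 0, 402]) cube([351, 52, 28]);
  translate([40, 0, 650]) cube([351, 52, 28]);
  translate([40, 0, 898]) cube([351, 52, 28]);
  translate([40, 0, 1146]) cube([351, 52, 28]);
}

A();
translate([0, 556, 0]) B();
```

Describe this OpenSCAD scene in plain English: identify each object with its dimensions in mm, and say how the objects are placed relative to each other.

A is a spool: two coaxial disc flanges of radius 183 mm and thickness 17 mm, joined by a core cylinder of radius 76 mm and height 176 mm. The lower flange rests on z = 0 and the three cylinders share a vertical axis.

B is a wooden ladder with two side rails of 40×52 mm section and 1405 mm height, set 431 mm apart overall. Between them run 5 rectangular rungs (52 mm deep, 28 mm thick), front faces flush with the rails' −y face. The bottom of the first rung is 154 mm above the floor and each subsequent rung is 248 mm higher than the one below.

The ladder is on the floor beside the spool on its +y side.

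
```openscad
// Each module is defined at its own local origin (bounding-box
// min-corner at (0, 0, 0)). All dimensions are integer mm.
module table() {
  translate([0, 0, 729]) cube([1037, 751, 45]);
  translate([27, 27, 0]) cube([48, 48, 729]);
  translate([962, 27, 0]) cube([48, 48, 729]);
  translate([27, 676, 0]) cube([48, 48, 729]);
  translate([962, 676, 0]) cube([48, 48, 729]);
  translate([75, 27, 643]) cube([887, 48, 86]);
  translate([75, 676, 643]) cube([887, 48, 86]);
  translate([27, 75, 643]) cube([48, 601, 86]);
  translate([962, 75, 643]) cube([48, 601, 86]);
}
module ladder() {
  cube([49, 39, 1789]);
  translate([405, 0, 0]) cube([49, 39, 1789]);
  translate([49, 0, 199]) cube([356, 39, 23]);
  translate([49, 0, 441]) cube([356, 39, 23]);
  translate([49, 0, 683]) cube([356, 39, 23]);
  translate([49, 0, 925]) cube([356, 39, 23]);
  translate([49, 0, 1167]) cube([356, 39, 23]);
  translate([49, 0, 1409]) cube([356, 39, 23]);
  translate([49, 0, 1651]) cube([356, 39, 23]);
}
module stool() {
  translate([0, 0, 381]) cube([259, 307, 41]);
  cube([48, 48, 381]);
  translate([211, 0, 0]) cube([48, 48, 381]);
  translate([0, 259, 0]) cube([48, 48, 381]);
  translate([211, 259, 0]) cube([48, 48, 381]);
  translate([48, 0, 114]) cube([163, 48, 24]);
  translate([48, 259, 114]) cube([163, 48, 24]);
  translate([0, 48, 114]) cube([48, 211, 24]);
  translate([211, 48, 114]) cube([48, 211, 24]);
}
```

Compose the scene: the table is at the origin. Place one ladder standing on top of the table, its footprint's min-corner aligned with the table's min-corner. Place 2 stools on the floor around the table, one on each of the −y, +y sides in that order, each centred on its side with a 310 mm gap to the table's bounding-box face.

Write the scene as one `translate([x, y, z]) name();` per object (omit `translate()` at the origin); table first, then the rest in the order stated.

table();
translate([0, 0, 774]) ladder();
translate([389, -617, 0]) stool();
translate([389, 1061, 0]) stool();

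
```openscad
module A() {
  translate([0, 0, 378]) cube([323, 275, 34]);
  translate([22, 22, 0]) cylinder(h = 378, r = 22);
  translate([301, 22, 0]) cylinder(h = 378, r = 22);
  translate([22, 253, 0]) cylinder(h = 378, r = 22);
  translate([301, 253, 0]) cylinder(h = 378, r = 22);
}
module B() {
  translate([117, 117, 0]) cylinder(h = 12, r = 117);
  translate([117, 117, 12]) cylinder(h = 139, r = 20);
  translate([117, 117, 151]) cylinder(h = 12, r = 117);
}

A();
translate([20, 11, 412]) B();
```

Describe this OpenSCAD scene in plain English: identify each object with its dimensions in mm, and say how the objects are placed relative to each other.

A is a four-legged stool. The seat is 323×275 mm, 34 mm thick, top at z = 412 mm. It stands on four round legs, each 44 mm in diameter, from z = 0 to the seat underside, each leg's axis is inset half a diameter from the nearest pair of seat edges (so the leg's bounding box is flush with the corner).

B is a spool: two coaxial disc flanges of radius 117 mm and thickness 12 mm, joined by a core cylinder of radius 20 mm and height 139 mm. The lower flange rests on z = 0 and the three cylinders share a vertical axis.

The spool is on top of the stool.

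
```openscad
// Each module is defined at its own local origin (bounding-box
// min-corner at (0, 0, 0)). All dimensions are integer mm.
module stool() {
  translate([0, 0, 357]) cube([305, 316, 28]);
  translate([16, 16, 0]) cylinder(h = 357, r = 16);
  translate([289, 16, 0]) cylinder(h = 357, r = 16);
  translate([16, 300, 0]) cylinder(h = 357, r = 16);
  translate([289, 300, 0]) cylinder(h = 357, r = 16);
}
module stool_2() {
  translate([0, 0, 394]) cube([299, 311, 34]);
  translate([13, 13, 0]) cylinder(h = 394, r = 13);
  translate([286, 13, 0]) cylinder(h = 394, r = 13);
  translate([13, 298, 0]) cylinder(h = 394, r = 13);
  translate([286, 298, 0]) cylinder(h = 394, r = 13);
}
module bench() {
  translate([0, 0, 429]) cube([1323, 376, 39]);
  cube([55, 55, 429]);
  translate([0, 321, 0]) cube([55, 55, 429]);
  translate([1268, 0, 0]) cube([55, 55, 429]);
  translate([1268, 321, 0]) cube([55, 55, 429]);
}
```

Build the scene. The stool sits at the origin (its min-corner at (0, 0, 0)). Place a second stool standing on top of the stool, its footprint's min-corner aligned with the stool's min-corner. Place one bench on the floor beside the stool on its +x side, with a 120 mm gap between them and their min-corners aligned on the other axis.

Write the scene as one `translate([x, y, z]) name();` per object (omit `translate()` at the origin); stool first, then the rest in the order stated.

stool();
translate([0, 0, 385]) stool_2();
translate([425, 0, 0]) bench();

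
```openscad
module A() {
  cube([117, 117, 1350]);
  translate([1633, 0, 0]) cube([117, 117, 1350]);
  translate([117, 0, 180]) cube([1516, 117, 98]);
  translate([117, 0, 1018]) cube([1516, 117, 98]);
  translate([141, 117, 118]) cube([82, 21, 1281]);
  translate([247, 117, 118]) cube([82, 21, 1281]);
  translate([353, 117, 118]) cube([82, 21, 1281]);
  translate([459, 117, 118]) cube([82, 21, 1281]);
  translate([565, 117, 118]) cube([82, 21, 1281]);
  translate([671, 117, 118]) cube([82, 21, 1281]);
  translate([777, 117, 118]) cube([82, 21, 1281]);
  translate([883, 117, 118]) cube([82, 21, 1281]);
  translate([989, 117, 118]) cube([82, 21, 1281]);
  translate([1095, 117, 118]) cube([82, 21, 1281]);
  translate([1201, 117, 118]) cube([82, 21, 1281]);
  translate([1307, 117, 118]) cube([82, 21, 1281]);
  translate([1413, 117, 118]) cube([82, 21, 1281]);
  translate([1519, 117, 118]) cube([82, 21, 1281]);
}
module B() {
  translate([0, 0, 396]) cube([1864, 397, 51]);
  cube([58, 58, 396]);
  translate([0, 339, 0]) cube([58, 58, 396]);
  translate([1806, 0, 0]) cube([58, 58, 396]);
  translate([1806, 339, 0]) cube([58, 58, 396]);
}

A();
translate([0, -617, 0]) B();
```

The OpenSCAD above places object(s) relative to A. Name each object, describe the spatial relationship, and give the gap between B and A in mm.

A is a fence section. B is a bench. The bench is on the floor beside the fence section on its −y side. The gap between the bench and the fence section is 220 mm.

The bench's nearest face is 220 mm from the fence section's −y face.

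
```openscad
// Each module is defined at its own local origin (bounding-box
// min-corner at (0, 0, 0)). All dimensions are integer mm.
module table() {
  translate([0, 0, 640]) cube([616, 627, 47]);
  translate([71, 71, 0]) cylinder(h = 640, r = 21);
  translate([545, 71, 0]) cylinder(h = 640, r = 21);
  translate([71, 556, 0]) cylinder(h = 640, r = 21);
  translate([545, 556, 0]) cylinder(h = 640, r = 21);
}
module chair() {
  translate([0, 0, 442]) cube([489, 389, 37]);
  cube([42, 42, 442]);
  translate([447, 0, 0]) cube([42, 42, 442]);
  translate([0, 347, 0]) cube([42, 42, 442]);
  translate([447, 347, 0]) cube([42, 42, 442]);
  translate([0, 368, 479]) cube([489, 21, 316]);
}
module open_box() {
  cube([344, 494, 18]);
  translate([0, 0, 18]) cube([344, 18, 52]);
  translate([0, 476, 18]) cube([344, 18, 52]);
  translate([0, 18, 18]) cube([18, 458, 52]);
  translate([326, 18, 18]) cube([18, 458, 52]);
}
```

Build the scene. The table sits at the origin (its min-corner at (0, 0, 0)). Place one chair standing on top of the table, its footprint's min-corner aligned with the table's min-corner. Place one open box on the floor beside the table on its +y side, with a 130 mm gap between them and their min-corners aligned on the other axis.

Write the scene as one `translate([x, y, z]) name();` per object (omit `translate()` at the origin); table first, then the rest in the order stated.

table();
translate([0, 0, 687]) chair();
translate([0, 757, 0]) open_box();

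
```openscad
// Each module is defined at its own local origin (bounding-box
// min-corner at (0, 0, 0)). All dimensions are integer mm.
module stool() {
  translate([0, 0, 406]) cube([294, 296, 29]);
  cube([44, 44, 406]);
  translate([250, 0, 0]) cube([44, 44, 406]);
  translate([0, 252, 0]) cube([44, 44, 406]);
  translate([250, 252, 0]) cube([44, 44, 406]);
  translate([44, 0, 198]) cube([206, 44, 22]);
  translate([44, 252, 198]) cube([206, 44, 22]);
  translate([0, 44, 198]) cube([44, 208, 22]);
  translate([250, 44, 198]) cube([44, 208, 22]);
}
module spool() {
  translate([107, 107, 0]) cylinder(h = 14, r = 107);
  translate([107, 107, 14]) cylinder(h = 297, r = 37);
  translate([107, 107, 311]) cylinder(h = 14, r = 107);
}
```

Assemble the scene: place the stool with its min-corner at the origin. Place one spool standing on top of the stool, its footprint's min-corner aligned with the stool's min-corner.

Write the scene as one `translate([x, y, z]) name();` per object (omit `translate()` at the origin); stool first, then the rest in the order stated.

stool();
translate([0, 0, 435]) spool();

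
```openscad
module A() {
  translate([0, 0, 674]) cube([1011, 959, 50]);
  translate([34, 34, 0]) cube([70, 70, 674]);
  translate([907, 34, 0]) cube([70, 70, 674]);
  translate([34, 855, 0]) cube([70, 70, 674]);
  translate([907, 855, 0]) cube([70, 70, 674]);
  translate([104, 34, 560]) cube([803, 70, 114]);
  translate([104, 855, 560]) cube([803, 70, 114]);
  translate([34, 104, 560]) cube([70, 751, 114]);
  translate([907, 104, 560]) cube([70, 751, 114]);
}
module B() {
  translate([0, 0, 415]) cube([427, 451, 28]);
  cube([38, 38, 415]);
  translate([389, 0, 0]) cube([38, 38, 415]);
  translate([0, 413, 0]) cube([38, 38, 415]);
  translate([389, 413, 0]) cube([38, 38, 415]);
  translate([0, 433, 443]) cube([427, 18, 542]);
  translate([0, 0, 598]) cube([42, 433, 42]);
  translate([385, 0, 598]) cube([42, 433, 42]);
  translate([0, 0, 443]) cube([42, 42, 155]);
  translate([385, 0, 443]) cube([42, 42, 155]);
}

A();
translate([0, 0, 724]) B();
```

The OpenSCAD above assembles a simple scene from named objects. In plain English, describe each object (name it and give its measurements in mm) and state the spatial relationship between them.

A is a table with a 1011×959 mm rectangular top, 50 mm thick, top surface at z = 724 mm, supported by four 70×70 mm square legs, each inset 34 mm from the nearest pair of top edges, running from the floor. Four apron rails, 70 mm thick and 114 mm tall, run between adjacent legs with their top edges flush with the underside of the top and their outer faces flush with the legs' outer faces.

B is a chair. The seat is a 427×451×28 mm slab with its top at z = 443 mm, on four 38×38 mm corner legs (flush with the seat edges, standing on z = 0). A flat backrest 18 mm thick, 542 mm tall, spans the full seat width and rises from the seat top along its +y edge, rear face flush with the rear of the seat. Two armrests of 42×42 mm section run along each side from the seat's front edge to the front of the backrest, top faces 197 mm above the seat top and outer faces flush with the seat's x-edges; a 42×42 mm post under the front of each armrest stands on the seat at the front corner.

The chair is on top of the table.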